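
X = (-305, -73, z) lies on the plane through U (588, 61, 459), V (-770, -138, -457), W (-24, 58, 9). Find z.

The plane through U, V, W has equation 86802x − 50508y − 117714z = -6072138.
Substituting X: (-117714)z + (-22787526) = -6072138, so z = -142.

-142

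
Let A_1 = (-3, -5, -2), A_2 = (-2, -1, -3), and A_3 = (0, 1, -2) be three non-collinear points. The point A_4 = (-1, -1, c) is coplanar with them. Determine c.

-2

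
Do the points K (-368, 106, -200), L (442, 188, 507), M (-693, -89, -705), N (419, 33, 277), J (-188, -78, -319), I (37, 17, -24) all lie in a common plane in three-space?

The plane through K, L, M has normal n = KL × KM = (96455, 179275, -131300) and equation n·P = 9767710.
Checking the remaining points: n·N = 9960620, n·J = 9767710, n·I = 9767710.
Since n·N = 9960620 ≠ 9767710, N is off the plane and the points are not all coplanar.

No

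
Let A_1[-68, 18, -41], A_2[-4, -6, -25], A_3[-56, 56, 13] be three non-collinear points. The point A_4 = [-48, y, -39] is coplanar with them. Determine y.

8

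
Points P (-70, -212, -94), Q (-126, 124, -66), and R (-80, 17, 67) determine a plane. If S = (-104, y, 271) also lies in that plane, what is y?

369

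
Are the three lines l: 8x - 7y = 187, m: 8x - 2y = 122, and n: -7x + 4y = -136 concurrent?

The three lines meet at one point iff the augmented coefficient matrix [aᵢ bᵢ cᵢ] has rank < 3, i.e. its determinant vanishes.
Here the determinant is 0.
It vanishes, so the lines are concurrent at (12, -13).

Yes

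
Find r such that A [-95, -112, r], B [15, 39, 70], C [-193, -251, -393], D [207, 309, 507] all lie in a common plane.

-165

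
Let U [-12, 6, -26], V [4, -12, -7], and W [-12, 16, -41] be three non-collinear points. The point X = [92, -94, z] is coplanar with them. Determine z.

The plane through U, V, W has equation 80x + 240y + 160z = -3680.
Substituting X: (160)z + (-15200) = -3680, so z = 72.

72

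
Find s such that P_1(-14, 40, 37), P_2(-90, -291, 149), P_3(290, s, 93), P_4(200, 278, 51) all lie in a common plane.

302

Normal to plane P_1P_2P_4: n = (-31290, 25032, 52746); plane equation n·P = 3390942.
Requiring n·P_3 = 3390942: (25032)s + (-4168722) = 3390942.
So s = 302.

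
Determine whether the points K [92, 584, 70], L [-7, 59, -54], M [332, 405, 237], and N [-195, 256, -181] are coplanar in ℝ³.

The four points are coplanar iff the 3×3 determinant with rows KL, KM, KN is zero.
Rows: (-99, -525, -124), (240, -179, 167), (-287, -328, -251).
Expanding along the first row: (-99)(99705) − (-525)(-12311) + (-124)(-130093) = -202538.
Nonzero ⇒ not coplanar.

No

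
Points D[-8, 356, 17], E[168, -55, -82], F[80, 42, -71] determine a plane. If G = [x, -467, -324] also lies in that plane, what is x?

-192

The plane through D, E, F has equation 5082x + 6776y − 19096z = 2046968.
Substituting G: (5082)x + (3022712) = 2046968, so x = -192.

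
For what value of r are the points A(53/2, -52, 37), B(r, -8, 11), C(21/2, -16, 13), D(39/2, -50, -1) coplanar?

Coplanarity ⇔ det[AB; AC; AD] = 0.
Expanding, this is linear in r: (-1320)r + (9900) = 0.
So r = 15/2.

15/2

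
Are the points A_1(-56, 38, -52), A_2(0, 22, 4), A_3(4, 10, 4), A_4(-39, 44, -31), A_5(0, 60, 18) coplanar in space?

The plane through A_1, A_2, A_3 has normal n = A_1A_2 × A_1A_3 = (672, 224, -608) and equation n·P = 2496.
Checking the remaining points: n·A_4 = 2496, n·A_5 = 2496.
All equal 2496, so all 5 points lie in one plane.

Yes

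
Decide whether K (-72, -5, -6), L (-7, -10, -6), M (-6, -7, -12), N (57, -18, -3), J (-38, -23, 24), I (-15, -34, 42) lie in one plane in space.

The plane through K, L, M has normal n = KL × KM = (30, 390, 200) and equation n·P = -5310.
Checking the remaining points: n·N = -5910, n·J = -5310, n·I = -5310.
Since n·N = -5910 ≠ -5310, N is off the plane and the points are not all coplanar.

No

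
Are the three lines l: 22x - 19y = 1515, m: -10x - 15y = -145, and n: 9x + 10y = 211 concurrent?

Intersecting l and m: solving the 2×2 system gives (x, y) = (49, -23).
Substitute into n: (9)(49) + (10)(-23) = 211.
This equals 211, so (49, -23) lies on all three lines and they are concurrent.

Yes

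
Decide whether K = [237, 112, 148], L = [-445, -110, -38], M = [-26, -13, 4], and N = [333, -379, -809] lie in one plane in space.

No

With K as base: KL = (-682, -222, -186), KM = (-263, -125, -144), KN = (96, -491, -957).
KM × KN = (48921, -265515, 141133).
KL · (KM × KN) = -670530.
Since -670530 ≠ 0, the four points are not coplanar.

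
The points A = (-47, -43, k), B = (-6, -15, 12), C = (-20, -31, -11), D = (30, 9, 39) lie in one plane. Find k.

The points are coplanar iff AB · (AC × AD) = 0.
Expanding, this is linear in k: (-240)k + (-4800) = 0.
So k = -20.

-20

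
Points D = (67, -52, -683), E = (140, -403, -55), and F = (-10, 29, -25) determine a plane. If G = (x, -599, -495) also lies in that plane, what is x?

240

Coplanarity requires DE · (DF × DG) = 0.
DE = (73, -351, 628), DF = (-77, 81, 658); the triple product is linear in x with coefficient -281826 and constant term 67638240.
Setting it to zero: x = 240.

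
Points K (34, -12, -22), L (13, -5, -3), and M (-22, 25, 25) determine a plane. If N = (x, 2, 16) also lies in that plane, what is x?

Coplanarity requires KL · (KM × KN) = 0.
KL = (-21, 7, 19), KM = (-56, 37, 47); the triple product is linear in x with coefficient -374 and constant term -2992.
Setting it to zero: x = -8.

-8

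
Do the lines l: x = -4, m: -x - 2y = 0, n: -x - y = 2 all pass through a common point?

Intersecting l and m: solving the 2×2 system gives (x, y) = (-4, 2).
Substitute into n: (-1)(-4) + (-1)(2) = 2.
This equals 2, so (-4, 2) lies on all three lines and they are concurrent.

Yes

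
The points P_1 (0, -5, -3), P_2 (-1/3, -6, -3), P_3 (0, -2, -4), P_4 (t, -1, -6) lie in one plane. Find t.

-5/3

The points are coplanar iff P_1P_2 · (P_1P_3 × P_1P_4) = 0.
Expanding, this is linear in t: (1)t + (5/3) = 0.
So t = -5/3.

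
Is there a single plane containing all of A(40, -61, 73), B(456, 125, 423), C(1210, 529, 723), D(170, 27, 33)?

Yes

A normal to the plane through A, B, C is n = AB × AC = (-85600, 139100, 27820).
The plane has equation n·P = -9878240. For D: n·D = -9878240.
Equal, so D lies in the plane and all four are coplanar.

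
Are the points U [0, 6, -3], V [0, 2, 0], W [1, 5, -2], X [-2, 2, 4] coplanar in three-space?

A normal to the plane through U, V, W is n = UV × UW = (-1, 3, 4).
The plane has equation n·P = 6. For X: n·X = 24.
24 ≠ 6, so X is off the plane.

No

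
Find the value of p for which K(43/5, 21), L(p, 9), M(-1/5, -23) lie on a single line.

31/5

The three points are collinear iff det[KL; KM] = 0.
This determinant is linear in p: (-44)p + (1364/5) = 0, so p = 31/5.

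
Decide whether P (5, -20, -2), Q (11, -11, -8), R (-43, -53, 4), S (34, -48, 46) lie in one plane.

A normal to the plane through P, Q, R is n = PQ × PR = (-144, 252, 234).
The plane has equation n·X = -6228. For S: n·S = -6228.
Equal, so S lies in the plane and all four are coplanar.

Yes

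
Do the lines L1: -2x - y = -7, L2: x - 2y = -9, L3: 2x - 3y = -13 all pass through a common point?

The three lines meet at one point iff the augmented coefficient matrix [aᵢ bᵢ cᵢ] has rank < 3, i.e. its determinant vanishes.
Here the determinant is 0.
It vanishes, so the lines are concurrent at (1, 5).

Yes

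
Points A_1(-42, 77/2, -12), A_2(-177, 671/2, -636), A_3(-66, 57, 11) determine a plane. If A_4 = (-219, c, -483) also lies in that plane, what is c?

A normal to the plane is n = A_1A_2 × A_1A_3 = (18375, 18081, 9261/2).
A_4 lies in the plane iff n · A_1A_4 = 0.
This gives (18081)c + (-6129459) = 0, so c = 339.

339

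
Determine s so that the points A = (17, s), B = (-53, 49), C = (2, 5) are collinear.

-7

Collinearity: (A − B) must be parallel to (C − B) = (55, -44).
Cross-multiplying the components: (s − 49)·(55) = (70)·(-44).
Solving gives s = -7.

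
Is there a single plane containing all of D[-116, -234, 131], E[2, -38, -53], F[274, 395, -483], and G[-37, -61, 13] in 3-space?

No

A normal to the plane through D, E, F is n = DE × DF = (-4608, 692, -2218).
The plane has equation n·P = 82042. For G: n·G = 99450.
99450 ≠ 82042, so G is off the plane.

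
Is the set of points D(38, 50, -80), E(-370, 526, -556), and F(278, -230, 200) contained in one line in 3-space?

DE = (-408, 476, -476), DF = (240, -280, 280).
DE × DF = (0, 0, 0).
The cross product vanishes, so the three points are collinear.

Yes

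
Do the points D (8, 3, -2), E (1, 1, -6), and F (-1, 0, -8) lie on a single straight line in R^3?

No

DE = (-7, -2, -4), DF = (-9, -3, -6).
DE × DF = (0, -6, 3).
The cross product is nonzero, so the points do not lie on one line.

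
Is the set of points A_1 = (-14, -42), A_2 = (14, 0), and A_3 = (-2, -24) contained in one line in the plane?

A_1A_2 = (28, 42), A_1A_3 = (12, 18).
Twice the signed area of △A_1A_2A_3 is (28)(18) − (42)(12) = 0.
The triangle is degenerate (zero area), so the points are collinear.

Yes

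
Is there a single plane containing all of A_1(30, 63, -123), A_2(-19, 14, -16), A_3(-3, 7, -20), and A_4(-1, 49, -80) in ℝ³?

The four points are coplanar iff the 3×3 determinant with rows A_1A_2, A_1A_3, A_1A_4 is zero.
Rows: (-49, -49, 107), (-33, -56, 103), (-31, -14, 43).
Expanding along the first row: (-49)(-966) − (-49)(1774) + (107)(-1274) = -2058.
Nonzero ⇒ not coplanar.

No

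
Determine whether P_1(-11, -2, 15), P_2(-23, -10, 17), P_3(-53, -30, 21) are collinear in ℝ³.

No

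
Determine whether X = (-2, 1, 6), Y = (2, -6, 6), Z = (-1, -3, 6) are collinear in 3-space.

XY = (4, -7, 0), XZ = (1, -4, 0).
Comparing components 1 and 2: (4)(-4) − (-7)(1) = -9 ≠ 0, so XY and XZ are not parallel and the points are not collinear.

No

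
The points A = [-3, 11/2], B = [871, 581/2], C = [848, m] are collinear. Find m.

283

Collinearity: (C − A) must be parallel to (B − A) = (874, 285).
Cross-multiplying the components: (m − 11/2)·(874) = (851)·(285).
Solving gives m = 283.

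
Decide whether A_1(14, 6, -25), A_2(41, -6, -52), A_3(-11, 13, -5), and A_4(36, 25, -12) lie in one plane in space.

The four points are coplanar iff the 3×3 determinant with rows A_1A_2, A_1A_3, A_1A_4 is zero.
Rows: (27, -12, -27), (-25, 7, 20), (22, 19, 13).
Expanding along the first row: (27)(-289) − (-12)(-765) + (-27)(-629) = 0.
Zero determinant ⇒ coplanar.

Yes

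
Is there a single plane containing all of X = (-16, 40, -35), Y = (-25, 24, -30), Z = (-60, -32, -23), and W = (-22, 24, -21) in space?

Yes

With X as base: XY = (-9, -16, 5), XZ = (-44, -72, 12), XW = (-6, -16, 14).
XZ × XW = (-816, 544, 272).
XY · (XZ × XW) = 0.
The scalar triple product vanishes, so the four points are coplanar.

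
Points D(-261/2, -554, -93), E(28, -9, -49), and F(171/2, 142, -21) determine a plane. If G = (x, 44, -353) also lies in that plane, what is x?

-443/2

Coplanarity requires DE · (DF × DG) = 0.
DE = (317/2, 545, 44), DF = (216, 696, 72); the triple product is linear in x with coefficient 8616 and constant term 1908444.
Setting it to zero: x = -443/2.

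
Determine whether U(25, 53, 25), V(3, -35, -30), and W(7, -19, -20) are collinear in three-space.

Yes

UV = (-22, -88, -55), UW = (-18, -72, -45).
Each component of UW is 9/11 times the corresponding component of UV, so UW = 9/11·UV and the points are collinear.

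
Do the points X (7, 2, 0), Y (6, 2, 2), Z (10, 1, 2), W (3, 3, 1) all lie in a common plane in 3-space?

A normal to the plane through X, Y, Z is n = XY × XZ = (2, 8, 1).
The plane has equation n·P = 30. For W: n·W = 31.
31 ≠ 30, so W is off the plane.

No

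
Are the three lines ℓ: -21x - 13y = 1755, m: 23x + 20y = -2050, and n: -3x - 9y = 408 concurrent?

No

Lines aᵢx + bᵢy = cᵢ with pairwise distinct directions are concurrent exactly when det[aᵢ bᵢ cᵢ] = 0.
Here the determinant is 147.
Nonzero, so no common point exists.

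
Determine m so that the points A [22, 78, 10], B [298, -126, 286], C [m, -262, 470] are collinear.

Direction AB = (276, -204, 276). From the y-coordinate of C, the parameter along the line is τ = (-262 − 78)/(-204) = 5/3.
Then m = 22 + 5/3·(276) = 482.

482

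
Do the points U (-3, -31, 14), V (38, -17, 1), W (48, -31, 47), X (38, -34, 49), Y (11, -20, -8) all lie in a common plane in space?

Yes

The plane through U, V, W has normal n = UV × UW = (462, -2016, -714) and equation n·P = 51114.
Checking the remaining points: n·X = 51114, n·Y = 51114.
All equal 51114, so all 5 points lie in one plane.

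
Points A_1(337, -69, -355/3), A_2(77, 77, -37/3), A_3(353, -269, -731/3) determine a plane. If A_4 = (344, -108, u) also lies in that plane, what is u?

Coplanarity requires A_1A_2 · (A_1A_3 × A_1A_4) = 0.
A_1A_2 = (-260, 146, 106), A_1A_3 = (16, -200, -376/3); the triple product is linear in u with coefficient 49664 and constant term 7101952.
Setting it to zero: u = -143.

-143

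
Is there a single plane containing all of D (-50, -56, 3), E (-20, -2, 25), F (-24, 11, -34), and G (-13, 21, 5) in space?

With D as base: DE = (30, 54, 22), DF = (26, 67, -37), DG = (37, 77, 2).
DF × DG = (2983, -1421, -477).
DE · (DF × DG) = 2262.
Since 2262 ≠ 0, the four points are not coplanar.

No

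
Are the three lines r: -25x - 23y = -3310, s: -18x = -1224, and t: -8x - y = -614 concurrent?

The three lines meet at one point iff the augmented coefficient matrix [aᵢ bᵢ cᵢ] has rank < 3, i.e. its determinant vanishes.
Here the determinant is 0.
It vanishes, so the lines are concurrent at (68, 70).

Yes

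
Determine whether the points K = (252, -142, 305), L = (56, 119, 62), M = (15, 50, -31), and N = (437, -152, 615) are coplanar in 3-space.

Yes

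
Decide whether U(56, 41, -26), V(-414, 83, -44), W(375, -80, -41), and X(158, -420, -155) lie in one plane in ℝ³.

No

With U as base: UV = (-470, 42, -18), UW = (319, -121, -15), UX = (102, -461, -129).
UW × UX = (8694, 39621, -134717).
UV · (UW × UX) = 2808.
Since 2808 ≠ 0, the four points are not coplanar.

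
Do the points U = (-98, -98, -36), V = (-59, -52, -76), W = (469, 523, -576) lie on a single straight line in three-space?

UV = (39, 46, -40), UW = (567, 621, -540).
UV × UW = (0, -1620, -1863).
The cross product is nonzero, so the points do not lie on one line.

No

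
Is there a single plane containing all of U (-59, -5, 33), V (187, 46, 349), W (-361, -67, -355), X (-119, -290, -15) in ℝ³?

Yes

The four points are coplanar iff the 3×3 determinant with rows UV, UW, UX is zero.
Rows: (246, 51, 316), (-302, -62, -388), (-60, -285, -48).
Expanding along the first row: (246)(-107604) − (51)(-8784) + (316)(82350) = 0.
Zero determinant ⇒ coplanar.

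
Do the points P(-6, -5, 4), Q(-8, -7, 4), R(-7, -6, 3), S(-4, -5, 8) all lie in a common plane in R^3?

The four points are coplanar iff the 3×3 determinant with rows PQ, PR, PS is zero.
Rows: (-2, -2, 0), (-1, -1, -1), (2, 0, 4).
Expanding along the first row: (-2)(-4) − (-2)(-2) + (0)(2) = 4.
Nonzero ⇒ not coplanar.

No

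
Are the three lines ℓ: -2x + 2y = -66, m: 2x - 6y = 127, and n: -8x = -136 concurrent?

No

Lines aᵢx + bᵢy = cᵢ with pairwise distinct directions are concurrent exactly when det[aᵢ bᵢ cᵢ] = 0.
Here the determinant is 48.
Nonzero, so no common point exists.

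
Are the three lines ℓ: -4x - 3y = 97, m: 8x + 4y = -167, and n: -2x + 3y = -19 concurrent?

No

Intersecting ℓ and m: solving the 2×2 system gives (x, y) = (-113/8, -27/2).
Substitute into n: (-2)(-113/8) + (3)(-27/2) = -49/4.
But n requires -19 ≠ -49/4, so the three lines have no common point.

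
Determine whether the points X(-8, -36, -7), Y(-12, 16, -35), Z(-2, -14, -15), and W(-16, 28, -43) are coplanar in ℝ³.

Yes

With X as base: XY = (-4, 52, -28), XZ = (6, 22, -8), XW = (-8, 64, -36).
XZ × XW = (-280, 280, 560).
XY · (XZ × XW) = 0.
The scalar triple product vanishes, so the four points are coplanar.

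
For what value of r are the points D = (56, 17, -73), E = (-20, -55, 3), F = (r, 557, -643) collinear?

Collinearity requires DE × DF = 0; each component is linear in r.
The y-component gives (76)r + (-47576) = 0, so r = 626.
The remaining components then also vanish.

626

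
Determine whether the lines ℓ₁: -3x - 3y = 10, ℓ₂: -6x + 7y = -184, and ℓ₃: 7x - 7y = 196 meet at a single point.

No

Intersecting ℓ₁ and ℓ₂: solving the 2×2 system gives (x, y) = (482/39, -204/13).
Substitute into ℓ₃: (7)(482/39) + (-7)(-204/13) = 7658/39.
But ℓ₃ requires 196 ≠ 7658/39, so the three lines have no common point.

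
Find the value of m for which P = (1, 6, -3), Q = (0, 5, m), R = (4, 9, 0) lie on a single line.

Direction PR = (3, 3, 3). From the x-coordinate of Q, the parameter along the line is τ = (0 − 1)/3 = -1/3.
Then m = (-3) + (-1/3)·(3) = -4.

-4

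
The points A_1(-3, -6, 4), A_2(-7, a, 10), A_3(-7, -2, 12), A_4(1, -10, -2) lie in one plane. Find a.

Normal to plane A_1A_3A_4: n = (8, 8, 0); plane equation n·P = -72.
Requiring n·A_2 = -72: (8)a + (-56) = -72.
So a = -2.

-2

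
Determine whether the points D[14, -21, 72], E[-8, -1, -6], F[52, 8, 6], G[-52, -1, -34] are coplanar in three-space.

No

With D as base: DE = (-22, 20, -78), DF = (38, 29, -66), DG = (-66, 20, -106).
DF × DG = (-1754, 8384, 2674).
DE · (DF × DG) = -2304.
Since -2304 ≠ 0, the four points are not coplanar.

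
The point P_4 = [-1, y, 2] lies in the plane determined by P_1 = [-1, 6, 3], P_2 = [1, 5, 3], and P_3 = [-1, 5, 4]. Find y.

7

A normal to the plane is n = P_1P_2 × P_1P_3 = (-1, -2, -2).
P_4 lies in the plane iff n · P_1P_4 = 0.
This gives (-2)y + (14) = 0, so y = 7.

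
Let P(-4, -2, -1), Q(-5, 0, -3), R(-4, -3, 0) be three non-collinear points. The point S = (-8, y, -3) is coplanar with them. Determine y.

A normal to the plane is n = PQ × PR = (0, 1, 1).
S lies in the plane iff n · PS = 0.
This gives (1)y + (0) = 0, so y = 0.

0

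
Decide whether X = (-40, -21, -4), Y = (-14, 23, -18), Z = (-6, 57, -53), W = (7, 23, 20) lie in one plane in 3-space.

With X as base: XY = (26, 44, -14), XZ = (34, 78, -49), XW = (47, 44, 24).
XZ × XW = (4028, -3119, -2170).
XY · (XZ × XW) = -2128.
Since -2128 ≠ 0, the four points are not coplanar.

No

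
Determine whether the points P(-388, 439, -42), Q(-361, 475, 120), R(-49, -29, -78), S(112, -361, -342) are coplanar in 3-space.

With P as base: PQ = (27, 36, 162), PR = (339, -468, -36), PS = (500, -800, -300).
PR × PS = (111600, 83700, -37200).
PQ · (PR × PS) = 0.
The scalar triple product vanishes, so the four points are coplanar.

Yes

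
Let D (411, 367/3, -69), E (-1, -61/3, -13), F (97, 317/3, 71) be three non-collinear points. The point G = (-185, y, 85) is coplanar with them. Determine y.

-15

Coplanarity requires DE · (DF × DG) = 0.
DE = (-412, -428/3, 56), DF = (-314, -50/3, 140); the triple product is linear in y with coefficient 40096 and constant term 601440.
Setting it to zero: y = -15.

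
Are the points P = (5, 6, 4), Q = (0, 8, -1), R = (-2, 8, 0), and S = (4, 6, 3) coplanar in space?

With P as base: PQ = (-5, 2, -5), PR = (-7, 2, -4), PS = (-1, 0, -1).
PR × PS = (-2, -3, 2).
PQ · (PR × PS) = -6.
Since -6 ≠ 0, the four points are not coplanar.

No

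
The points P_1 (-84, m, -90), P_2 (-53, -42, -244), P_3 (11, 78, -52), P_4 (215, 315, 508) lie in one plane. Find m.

591

Coplanarity ⇔ det[P_1P_2; P_1P_3; P_1P_4] = 0.
Expanding, this is linear in m: (-3328)m + (1966848) = 0.
So m = 591.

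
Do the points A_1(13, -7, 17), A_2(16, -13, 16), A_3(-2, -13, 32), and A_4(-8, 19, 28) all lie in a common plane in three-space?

No

A normal to the plane through A_1, A_2, A_3 is n = A_1A_2 × A_1A_3 = (-96, -30, -108).
The plane has equation n·P = -2874. For A_4: n·A_4 = -2826.
-2826 ≠ -2874, so A_4 is off the plane.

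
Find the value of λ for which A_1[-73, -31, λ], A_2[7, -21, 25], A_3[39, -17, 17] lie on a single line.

Collinearity requires A_1A_2 × A_1A_3 = 0; each component is linear in λ.
The x-component gives (4)λ + (-180) = 0, so λ = 45.
The remaining components then also vanish.

45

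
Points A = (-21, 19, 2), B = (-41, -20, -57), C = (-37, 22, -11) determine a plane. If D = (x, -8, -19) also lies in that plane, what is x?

The plane through A, B, C has equation 684x + 684y − 684z = -2736.
Substituting D: (684)x + (7524) = -2736, so x = -15.

-15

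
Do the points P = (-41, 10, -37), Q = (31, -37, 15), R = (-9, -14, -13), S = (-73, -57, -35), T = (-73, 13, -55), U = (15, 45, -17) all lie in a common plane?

The plane through P, Q, R has normal n = PQ × PR = (120, -64, -224) and equation n·X = 2728.
Checking the remaining points: n·S = 2728, n·T = 2728, n·U = 2728.
All equal 2728, so all 6 points lie in one plane.

Yes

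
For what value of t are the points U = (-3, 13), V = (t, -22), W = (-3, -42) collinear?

-3

The three points are collinear iff det[UV; UW] = 0.
This determinant is linear in t: (-55)t + (-165) = 0, so t = -3.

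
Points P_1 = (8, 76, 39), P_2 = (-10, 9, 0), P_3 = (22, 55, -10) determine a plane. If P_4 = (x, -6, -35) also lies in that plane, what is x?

Coplanarity requires P_1P_2 · (P_1P_3 × P_1P_4) = 0.
P_1P_2 = (-18, -67, -39), P_1P_3 = (14, -21, -49); the triple product is linear in x with coefficient 2464 and constant term 0.
Setting it to zero: x = 0.

0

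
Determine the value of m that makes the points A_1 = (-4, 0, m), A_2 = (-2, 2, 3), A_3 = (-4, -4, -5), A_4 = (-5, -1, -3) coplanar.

-1

Coplanarity ⇔ det[A_1A_2; A_1A_3; A_1A_4] = 0.
Expanding, this is linear in m: (12)m + (12) = 0.
So m = -1.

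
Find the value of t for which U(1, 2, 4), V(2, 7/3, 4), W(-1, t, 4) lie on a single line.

4/3

Direction UV = (1, 1/3, 0). From the x-coordinate of W, the parameter along the line is τ = (-1 − 1)/1 = -2.
Then t = 2 + (-2)·(1/3) = 4/3.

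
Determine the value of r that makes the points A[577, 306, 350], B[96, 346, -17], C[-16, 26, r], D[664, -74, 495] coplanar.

Normal to plane ABD: n = (-133660, 37816, 179300); plane equation n·P = -2795124.
Requiring n·C = -2795124: (179300)r + (3121776) = -2795124.
So r = -33.

-33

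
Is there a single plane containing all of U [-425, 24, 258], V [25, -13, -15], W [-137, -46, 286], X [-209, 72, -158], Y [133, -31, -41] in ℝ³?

The plane through U, V, W has normal n = UV × UW = (-20146, -91224, -20844) and equation n·P = 994922.
Checking the remaining points: n·X = 935738, n·Y = 1003130.
Since n·X = 935738 ≠ 994922, X is off the plane and the points are not all coplanar.

No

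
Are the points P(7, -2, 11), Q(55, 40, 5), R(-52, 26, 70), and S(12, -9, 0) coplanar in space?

No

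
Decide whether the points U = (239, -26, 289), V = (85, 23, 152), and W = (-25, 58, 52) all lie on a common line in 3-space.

UV = (-154, 49, -137), UW = (-264, 84, -237).
Comparing components 2 and 3: (49)(-237) − (-137)(84) = -105 ≠ 0, so UV and UW are not parallel and the points are not collinear.

No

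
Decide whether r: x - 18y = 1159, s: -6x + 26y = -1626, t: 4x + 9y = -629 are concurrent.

No

Intersecting r and s: solving the 2×2 system gives (x, y) = (-433/41, -2664/41).
Substitute into t: (4)(-433/41) + (9)(-2664/41) = -25708/41.
But t requires -629 ≠ -25708/41, so the three lines have no common point.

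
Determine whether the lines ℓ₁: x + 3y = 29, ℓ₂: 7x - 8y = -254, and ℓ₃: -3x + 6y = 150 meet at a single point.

No

Lines aᵢx + bᵢy = cᵢ with pairwise distinct directions are concurrent exactly when det[aᵢ bᵢ cᵢ] = 0.
Here the determinant is -18.
Nonzero, so no common point exists.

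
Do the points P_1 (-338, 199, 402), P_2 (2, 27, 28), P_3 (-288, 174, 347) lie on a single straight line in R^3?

No

P_1P_2 = (340, -172, -374), P_1P_3 = (50, -25, -55).
P_1P_2 × P_1P_3 = (110, 0, 100).
The cross product is nonzero, so the points do not lie on one line.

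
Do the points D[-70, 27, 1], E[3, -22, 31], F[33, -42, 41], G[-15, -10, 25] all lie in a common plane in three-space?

Yes

A normal to the plane through D, E, F is n = DE × DF = (110, 170, 10).
The plane has equation n·P = -3100. For G: n·G = -3100.
Equal, so G lies in the plane and all four are coplanar.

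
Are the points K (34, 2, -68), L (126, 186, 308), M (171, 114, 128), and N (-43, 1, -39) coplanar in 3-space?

Yes

A normal to the plane through K, L, M is n = KL × KM = (-6048, 33480, -14904).
The plane has equation n·P = 874800. For N: n·N = 874800.
Equal, so N lies in the plane and all four are coplanar.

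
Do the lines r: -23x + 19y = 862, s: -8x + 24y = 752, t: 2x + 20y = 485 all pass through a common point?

No

Lines aᵢx + bᵢy = cᵢ with pairwise distinct directions are concurrent exactly when det[aᵢ bᵢ cᵢ] = 0.
Here the determinant is 1200.
Nonzero, so no common point exists.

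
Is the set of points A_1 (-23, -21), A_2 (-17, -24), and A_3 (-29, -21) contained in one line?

No

A_1A_2 = (6, -3), A_1A_3 = (-6, 0).
If collinear, A_1A_3 would be a scalar multiple of A_1A_2. But (6)·(0) ≠ (-3)·(-6) (difference -18), so they are not parallel; the points are not collinear.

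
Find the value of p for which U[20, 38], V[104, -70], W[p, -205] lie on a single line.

209

The three points are collinear iff det[UV; UW] = 0.
This determinant is linear in p: (108)p + (-22572) = 0, so p = 209.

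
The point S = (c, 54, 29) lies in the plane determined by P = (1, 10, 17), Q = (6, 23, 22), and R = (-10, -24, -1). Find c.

A normal to the plane is n = PQ × PR = (-64, 35, -27).
S lies in the plane iff n · PS = 0.
This gives (-64)c + (1280) = 0, so c = 20.

20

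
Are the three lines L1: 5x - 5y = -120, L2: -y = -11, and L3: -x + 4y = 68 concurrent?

No

Lines aᵢx + bᵢy = cᵢ with pairwise distinct directions are concurrent exactly when det[aᵢ bᵢ cᵢ] = 0.
Here the determinant is -55.
Nonzero, so no common point exists.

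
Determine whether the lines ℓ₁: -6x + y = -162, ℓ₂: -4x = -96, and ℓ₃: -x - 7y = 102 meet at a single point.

Yes

Intersecting ℓ₁ and ℓ₂: solving the 2×2 system gives (x, y) = (24, -18).
Substitute into ℓ₃: (-1)(24) + (-7)(-18) = 102.
This equals 102, so (24, -18) lies on all three lines and they are concurrent.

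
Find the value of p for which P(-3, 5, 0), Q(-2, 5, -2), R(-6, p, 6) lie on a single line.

5

Collinearity requires PQ × PR = 0; each component is linear in p.
The x-component gives (2)p + (-10) = 0, so p = 5.
The remaining components then also vanish.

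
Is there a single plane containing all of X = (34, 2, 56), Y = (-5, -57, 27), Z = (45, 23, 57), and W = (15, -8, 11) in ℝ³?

A normal to the plane through X, Y, Z is n = XY × XZ = (550, -280, -170).
The plane has equation n·P = 8620. For W: n·W = 8620.
Equal, so W lies in the plane and all four are coplanar.

Yes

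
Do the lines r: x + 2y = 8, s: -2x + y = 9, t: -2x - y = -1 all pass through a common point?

Lines aᵢx + bᵢy = cᵢ with pairwise distinct directions are concurrent exactly when det[aᵢ bᵢ cᵢ] = 0.
Here the determinant is 0.
It vanishes, so the lines are concurrent at (-2, 5).

Yes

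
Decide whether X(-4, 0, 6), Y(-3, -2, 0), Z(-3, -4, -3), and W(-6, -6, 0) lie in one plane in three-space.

No

A normal to the plane through X, Y, Z is n = XY × XZ = (-6, 3, -2).
The plane has equation n·P = 12. For W: n·W = 18.
18 ≠ 12, so W is off the plane.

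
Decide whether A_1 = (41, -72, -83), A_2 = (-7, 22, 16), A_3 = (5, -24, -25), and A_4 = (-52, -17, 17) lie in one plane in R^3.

With A_1 as base: A_1A_2 = (-48, 94, 99), A_1A_3 = (-36, 48, 58), A_1A_4 = (-93, 55, 100).
A_1A_3 × A_1A_4 = (1610, -1794, 2484).
A_1A_2 · (A_1A_3 × A_1A_4) = 0.
The scalar triple product vanishes, so the four points are coplanar.

Yes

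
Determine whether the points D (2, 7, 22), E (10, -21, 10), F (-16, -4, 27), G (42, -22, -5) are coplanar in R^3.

Yes

The four points are coplanar iff the 3×3 determinant with rows DE, DF, DG is zero.
Rows: (8, -28, -12), (-18, -11, 5), (40, -29, -27).
Expanding along the first row: (8)(442) − (-28)(286) + (-12)(962) = 0.
Zero determinant ⇒ coplanar.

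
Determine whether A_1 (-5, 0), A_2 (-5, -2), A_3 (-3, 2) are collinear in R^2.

A_1A_2 = (0, -2), A_1A_3 = (2, 2).
det[A_1A_2; A_1A_3] = (0)(2) − (-2)(2) = 4.
The determinant is nonzero, so they are not collinear.

No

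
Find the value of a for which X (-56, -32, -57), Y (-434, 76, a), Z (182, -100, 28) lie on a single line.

-192

Collinearity requires XY × XZ = 0; each component is linear in a.
The x-component gives (68)a + (13056) = 0, so a = -192.
The remaining components then also vanish.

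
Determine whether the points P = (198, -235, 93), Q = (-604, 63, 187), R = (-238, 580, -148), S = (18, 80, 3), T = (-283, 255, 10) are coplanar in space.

The plane through P, Q, R has normal n = PQ × PR = (-148428, -234266, -523702) and equation n·X = -23040520.
Checking the remaining points: n·S = -22984090, n·T = -22969726.
Since n·S = -22984090 ≠ -23040520, S is off the plane and the points are not all coplanar.

No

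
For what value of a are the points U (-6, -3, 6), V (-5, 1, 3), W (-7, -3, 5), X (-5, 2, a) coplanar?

Normal to plane UVW: n = (-4, 4, 4); plane equation n·P = 36.
Requiring n·X = 36: (4)a + (28) = 36.
So a = 2.

2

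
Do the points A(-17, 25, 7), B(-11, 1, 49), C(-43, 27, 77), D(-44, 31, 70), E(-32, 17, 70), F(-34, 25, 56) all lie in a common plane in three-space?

Yes

The plane through A, B, C has normal n = AB × AC = (-1764, -1512, -612) and equation n·P = -12096.
Checking the remaining points: n·D = -12096, n·E = -12096, n·F = -12096.
All equal -12096, so all 6 points lie in one plane.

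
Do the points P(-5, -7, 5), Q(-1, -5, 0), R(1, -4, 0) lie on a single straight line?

No

PQ = (4, 2, -5), PR = (6, 3, -5).
PQ × PR = (5, -10, 0).
The cross product is nonzero, so the points do not lie on one line.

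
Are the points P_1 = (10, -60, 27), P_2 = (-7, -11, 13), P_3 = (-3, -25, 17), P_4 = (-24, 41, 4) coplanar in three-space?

No

A normal to the plane through P_1, P_2, P_3 is n = P_1P_2 × P_1P_3 = (0, 12, 42).
The plane has equation n·P = 414. For P_4: n·P_4 = 660.
660 ≠ 414, so P_4 is off the plane.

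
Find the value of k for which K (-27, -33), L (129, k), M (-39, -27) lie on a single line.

Collinearity: (L − K) must be parallel to (M − K) = (-12, 6).
Cross-multiplying the components: (k − (-33))·(-12) = (156)·(6).
Solving gives k = -111.

-111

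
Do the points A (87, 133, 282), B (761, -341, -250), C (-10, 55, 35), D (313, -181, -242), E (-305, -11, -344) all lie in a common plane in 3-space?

No

The plane through A, B, C has normal n = AB × AC = (75582, 218082, -98550) and equation n·P = 7789440.
Checking the remaining points: n·D = 8033424, n·E = 8449788.
Since n·D = 8033424 ≠ 7789440, D is off the plane and the points are not all coplanar.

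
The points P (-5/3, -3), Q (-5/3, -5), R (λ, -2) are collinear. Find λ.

-5/3

The three points are collinear iff det[PQ; PR] = 0.
This determinant is linear in λ: (2)λ + (10/3) = 0, so λ = -5/3.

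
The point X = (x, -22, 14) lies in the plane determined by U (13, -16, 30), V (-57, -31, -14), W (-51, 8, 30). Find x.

-11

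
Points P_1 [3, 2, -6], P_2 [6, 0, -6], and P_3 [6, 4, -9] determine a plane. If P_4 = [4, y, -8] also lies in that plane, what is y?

4

A normal to the plane is n = P_1P_2 × P_1P_3 = (6, 9, 12).
P_4 lies in the plane iff n · P_1P_4 = 0.
This gives (9)y + (-36) = 0, so y = 4.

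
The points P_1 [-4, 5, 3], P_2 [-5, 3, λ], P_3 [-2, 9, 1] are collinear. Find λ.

4

Collinearity requires P_1P_2 × P_1P_3 = 0; each component is linear in λ.
The x-component gives (-4)λ + (16) = 0, so λ = 4.
The remaining components then also vanish.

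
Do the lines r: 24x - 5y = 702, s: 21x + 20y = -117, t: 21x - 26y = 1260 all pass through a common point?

Lines aᵢx + bᵢy = cᵢ with pairwise distinct directions are concurrent exactly when det[aᵢ bᵢ cᵢ] = 0.
Here the determinant is -1755.
Nonzero, so no common point exists.

No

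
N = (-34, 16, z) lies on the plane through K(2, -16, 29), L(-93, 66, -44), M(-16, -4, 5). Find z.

4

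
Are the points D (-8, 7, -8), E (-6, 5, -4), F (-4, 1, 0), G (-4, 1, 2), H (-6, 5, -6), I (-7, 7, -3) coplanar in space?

No

The plane through D, E, F has normal n = DE × DF = (8, 0, -4) and equation n·P = -32.
Checking the remaining points: n·G = -40, n·H = -24, n·I = -44.
Since n·G = -40 ≠ -32, G is off the plane and the points are not all coplanar.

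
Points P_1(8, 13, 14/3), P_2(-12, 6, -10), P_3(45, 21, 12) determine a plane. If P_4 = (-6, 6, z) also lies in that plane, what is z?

A normal to the plane is n = P_1P_2 × P_1P_3 = (66, -396, 99).
P_4 lies in the plane iff n · P_1P_4 = 0.
This gives (99)z + (1386) = 0, so z = -14.

-14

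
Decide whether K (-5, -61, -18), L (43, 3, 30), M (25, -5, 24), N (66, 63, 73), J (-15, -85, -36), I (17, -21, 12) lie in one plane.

The plane through K, L, M has normal n = KL × KM = (0, -576, 768) and equation n·P = 21312.
Checking the remaining points: n·N = 19776, n·J = 21312, n·I = 21312.
Since n·N = 19776 ≠ 21312, N is off the plane and the points are not all coplanar.

No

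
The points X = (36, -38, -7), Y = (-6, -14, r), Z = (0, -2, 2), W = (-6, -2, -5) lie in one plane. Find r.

The points are coplanar iff XY · (XZ × XW) = 0.
Expanding, this is linear in r: (216)r + (4752) = 0.
So r = -22.

-22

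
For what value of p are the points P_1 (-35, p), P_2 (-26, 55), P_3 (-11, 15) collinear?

79

Collinearity: (P_1 − P_2) must be parallel to (P_3 − P_2) = (15, -40).
Cross-multiplying the components: (p − 55)·(15) = (-9)·(-40).
Solving gives p = 79.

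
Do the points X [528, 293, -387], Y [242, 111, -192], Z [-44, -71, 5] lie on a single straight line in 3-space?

No

XY = (-286, -182, 195), XZ = (-572, -364, 392).
Comparing components 2 and 3: (-182)(392) − (195)(-364) = -364 ≠ 0, so XY and XZ are not parallel and the points are not collinear.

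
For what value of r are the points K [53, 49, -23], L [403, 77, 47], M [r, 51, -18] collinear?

Direction KL = (350, 28, 70). From the y-coordinate of M, the parameter along the line is τ = (51 − 49)/28 = 1/14.
Then r = 53 + 1/14·(350) = 78.

78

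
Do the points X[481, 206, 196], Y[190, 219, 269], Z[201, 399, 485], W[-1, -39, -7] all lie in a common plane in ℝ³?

No

With X as base: XY = (-291, 13, 73), XZ = (-280, 193, 289), XW = (-482, -245, -203).
XZ × XW = (31626, -196138, 161626).
XY · (XZ × XW) = 45738.
Since 45738 ≠ 0, the four points are not coplanar.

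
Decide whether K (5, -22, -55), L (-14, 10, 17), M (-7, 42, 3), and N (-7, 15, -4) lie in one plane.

No

A normal to the plane through K, L, M is n = KL × KM = (-2752, 238, -832).
The plane has equation n·P = 26764. For N: n·N = 26162.
26162 ≠ 26764, so N is off the plane.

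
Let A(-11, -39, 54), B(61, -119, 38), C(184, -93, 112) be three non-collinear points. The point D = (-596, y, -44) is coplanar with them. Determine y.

Coplanarity requires AB · (AC × AD) = 0.
AB = (72, -80, -16), AC = (195, -54, 58); the triple product is linear in y with coefficient -7296 and constant term 1787520.
Setting it to zero: y = 245.

245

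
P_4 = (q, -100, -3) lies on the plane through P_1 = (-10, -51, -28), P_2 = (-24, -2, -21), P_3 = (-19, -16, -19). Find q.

A normal to the plane is n = P_1P_2 × P_1P_3 = (196, 63, -49).
P_4 lies in the plane iff n · P_1P_4 = 0.
This gives (196)q + (-2352) = 0, so q = 12.

12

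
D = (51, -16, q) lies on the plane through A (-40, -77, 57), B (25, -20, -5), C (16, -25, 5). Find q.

-39

A normal to the plane is n = AB × AC = (260, -92, 188).
D lies in the plane iff n · AD = 0.
This gives (188)q + (7332) = 0, so q = -39.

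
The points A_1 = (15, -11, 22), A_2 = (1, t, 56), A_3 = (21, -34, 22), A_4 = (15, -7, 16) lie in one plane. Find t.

20

The points are coplanar iff A_1A_2 · (A_1A_3 × A_1A_4) = 0.
Expanding, this is linear in t: (36)t + (-720) = 0.
So t = 20.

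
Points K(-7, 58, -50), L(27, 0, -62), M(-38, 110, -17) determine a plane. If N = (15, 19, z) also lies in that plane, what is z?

-21

A normal to the plane is n = KL × KM = (-1290, -750, -30).
N lies in the plane iff n · KN = 0.
This gives (-30)z + (-630) = 0, so z = -21.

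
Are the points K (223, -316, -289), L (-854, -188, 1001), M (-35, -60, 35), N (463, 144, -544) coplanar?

Yes

The four points are coplanar iff the 3×3 determinant with rows KL, KM, KN is zero.
Rows: (-1077, 128, 1290), (-258, 256, 324), (240, 460, -255).
Expanding along the first row: (-1077)(-214320) − (128)(-11970) + (1290)(-180120) = 0.
Zero determinant ⇒ coplanar.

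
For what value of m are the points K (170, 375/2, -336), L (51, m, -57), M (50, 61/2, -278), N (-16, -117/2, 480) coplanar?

31

Coplanarity ⇔ det[KL; KM; KN] = 0.
Expanding, this is linear in m: (87132)m + (-2701092) = 0.
So m = 31.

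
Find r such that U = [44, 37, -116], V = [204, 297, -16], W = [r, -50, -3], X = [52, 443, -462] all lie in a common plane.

Coplanarity ⇔ det[UV; UW; UX] = 0.
Expanding, this is linear in r: (130560)r + (-7964160) = 0.
So r = 61.

61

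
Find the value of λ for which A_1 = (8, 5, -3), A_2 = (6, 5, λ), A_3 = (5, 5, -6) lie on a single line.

Direction A_1A_3 = (-3, 0, -3). From the x-coordinate of A_2, the parameter along the line is τ = (6 − 8)/(-3) = 2/3.
Then λ = (-3) + 2/3·(-3) = -5.

-5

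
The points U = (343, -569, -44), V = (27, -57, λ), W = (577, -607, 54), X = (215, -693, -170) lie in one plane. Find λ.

54

Normal to plane UWX: n = (16940, 16940, -33880); plane equation n·P = -2337720.
Requiring n·V = -2337720: (-33880)λ + (-508200) = -2337720.
So λ = 54.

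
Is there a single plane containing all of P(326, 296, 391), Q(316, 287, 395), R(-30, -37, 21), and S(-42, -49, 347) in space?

No

The four points are coplanar iff the 3×3 determinant with rows PQ, PR, PS is zero.
Rows: (-10, -9, 4), (-356, -333, -370), (-368, -345, -44).
Expanding along the first row: (-10)(-112998) − (-9)(-120496) + (4)(276) = 46620.
Nonzero ⇒ not coplanar.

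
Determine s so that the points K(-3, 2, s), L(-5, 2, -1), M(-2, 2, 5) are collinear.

3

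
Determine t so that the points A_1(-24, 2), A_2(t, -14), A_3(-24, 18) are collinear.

-24

Collinearity: (A_2 − A_1) must be parallel to (A_3 − A_1) = (0, 16).
Cross-multiplying the components: (t − (-24))·(16) = (-16)·(0).
Solving gives t = -24.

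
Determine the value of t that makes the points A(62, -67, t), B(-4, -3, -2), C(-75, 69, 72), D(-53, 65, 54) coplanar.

-70

The points are coplanar iff AB · (AC × AD) = 0.
Expanding, this is linear in t: (1300)t + (91000) = 0.
So t = -70.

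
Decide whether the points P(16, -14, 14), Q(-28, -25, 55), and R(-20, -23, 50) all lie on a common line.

No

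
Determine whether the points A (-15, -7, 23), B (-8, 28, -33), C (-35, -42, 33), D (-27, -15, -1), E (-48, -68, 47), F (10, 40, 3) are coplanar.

The plane through A, B, C has normal n = AB × AC = (-1610, 1050, 455) and equation n·P = 27265.
Checking the remaining points: n·D = 27265, n·E = 27265, n·F = 27265.
All equal 27265, so all 6 points lie in one plane.

Yes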